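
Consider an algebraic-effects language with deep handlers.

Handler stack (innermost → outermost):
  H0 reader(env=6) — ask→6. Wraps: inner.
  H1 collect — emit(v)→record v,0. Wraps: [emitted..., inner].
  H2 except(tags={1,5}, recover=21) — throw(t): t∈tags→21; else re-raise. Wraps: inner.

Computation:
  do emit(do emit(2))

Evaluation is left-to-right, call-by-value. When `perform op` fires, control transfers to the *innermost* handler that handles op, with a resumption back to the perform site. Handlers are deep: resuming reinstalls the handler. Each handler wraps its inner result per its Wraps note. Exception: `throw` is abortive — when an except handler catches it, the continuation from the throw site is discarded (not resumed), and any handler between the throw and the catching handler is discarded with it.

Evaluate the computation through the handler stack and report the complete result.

Answer: [2, 0, 0]

Working:
emit(2) @ H1 ⇒ out+=2
emit(0) @ H1 ⇒ out+=0
H0 returns 0
H1 returns [2, 0, 0]
H2 returns [2, 0, 0]
= [2, 0, 0]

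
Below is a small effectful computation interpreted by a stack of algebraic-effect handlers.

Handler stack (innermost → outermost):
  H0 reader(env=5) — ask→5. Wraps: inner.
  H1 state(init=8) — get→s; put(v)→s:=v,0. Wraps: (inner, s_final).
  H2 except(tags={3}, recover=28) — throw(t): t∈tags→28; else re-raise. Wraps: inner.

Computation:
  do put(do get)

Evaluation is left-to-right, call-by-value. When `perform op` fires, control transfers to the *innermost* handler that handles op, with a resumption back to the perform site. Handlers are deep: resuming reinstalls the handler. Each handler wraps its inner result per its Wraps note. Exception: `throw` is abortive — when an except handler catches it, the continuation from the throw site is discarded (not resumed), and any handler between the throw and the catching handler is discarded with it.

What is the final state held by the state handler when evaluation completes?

Answer: 8

Evaluation trace:
get @ H1 ⇒ 8
put(8) @ H1 ⇒ s:=8
H0 returns 0
H1 returns (0, 8)
H2 returns (0, 8)
= (0, 8)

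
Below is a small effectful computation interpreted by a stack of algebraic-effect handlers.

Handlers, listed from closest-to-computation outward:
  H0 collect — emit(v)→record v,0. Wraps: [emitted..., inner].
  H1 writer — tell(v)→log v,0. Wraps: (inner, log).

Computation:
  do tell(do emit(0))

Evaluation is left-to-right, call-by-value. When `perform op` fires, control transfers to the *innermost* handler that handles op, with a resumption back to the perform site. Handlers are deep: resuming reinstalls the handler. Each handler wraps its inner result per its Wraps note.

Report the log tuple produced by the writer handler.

Answer: (0)

Step-by-step:
emit(0) @ H0 ⇒ out+=0
tell(0) @ H1 ⇒ log+=0
H0 returns [0, 0]
H1 returns ([0, 0], (0))
= ([0, 0], (0))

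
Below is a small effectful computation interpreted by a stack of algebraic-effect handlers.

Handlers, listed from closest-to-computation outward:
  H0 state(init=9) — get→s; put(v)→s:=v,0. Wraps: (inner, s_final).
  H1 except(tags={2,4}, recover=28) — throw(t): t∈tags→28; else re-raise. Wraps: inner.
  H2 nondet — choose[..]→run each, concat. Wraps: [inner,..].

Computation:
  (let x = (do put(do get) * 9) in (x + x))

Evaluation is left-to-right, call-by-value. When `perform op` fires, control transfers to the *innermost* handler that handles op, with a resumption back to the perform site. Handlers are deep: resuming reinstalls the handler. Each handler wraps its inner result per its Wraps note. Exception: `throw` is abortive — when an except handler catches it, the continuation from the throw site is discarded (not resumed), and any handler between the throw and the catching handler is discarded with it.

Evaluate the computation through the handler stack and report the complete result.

Answer: [(0, 9)]

Working:
get @ H0 ⇒ 9
put(9) @ H0 ⇒ s:=9
H0 returns (0, 9)
H1 returns (0, 9)
H2 returns [(0, 9)]
= [(0, 9)]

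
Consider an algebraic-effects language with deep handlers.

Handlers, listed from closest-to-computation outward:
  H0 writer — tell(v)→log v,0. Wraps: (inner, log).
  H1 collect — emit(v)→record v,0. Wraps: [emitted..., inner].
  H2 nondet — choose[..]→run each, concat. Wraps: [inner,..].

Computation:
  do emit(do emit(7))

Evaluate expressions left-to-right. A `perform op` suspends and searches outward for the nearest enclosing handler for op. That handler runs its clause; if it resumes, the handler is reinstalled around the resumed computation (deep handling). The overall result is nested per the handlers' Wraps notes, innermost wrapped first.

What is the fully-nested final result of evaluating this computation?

Step-by-step:
emit(7) @ H1 ⇒ out+=7
emit(0) @ H1 ⇒ out+=0
H0 returns (0, ())
H1 returns [7, 0, (0, ())]
H2 returns [[7, 0, (0, ())]]
= [[7, 0, (0, ())]]

Answer: [[7, 0, (0, ())]]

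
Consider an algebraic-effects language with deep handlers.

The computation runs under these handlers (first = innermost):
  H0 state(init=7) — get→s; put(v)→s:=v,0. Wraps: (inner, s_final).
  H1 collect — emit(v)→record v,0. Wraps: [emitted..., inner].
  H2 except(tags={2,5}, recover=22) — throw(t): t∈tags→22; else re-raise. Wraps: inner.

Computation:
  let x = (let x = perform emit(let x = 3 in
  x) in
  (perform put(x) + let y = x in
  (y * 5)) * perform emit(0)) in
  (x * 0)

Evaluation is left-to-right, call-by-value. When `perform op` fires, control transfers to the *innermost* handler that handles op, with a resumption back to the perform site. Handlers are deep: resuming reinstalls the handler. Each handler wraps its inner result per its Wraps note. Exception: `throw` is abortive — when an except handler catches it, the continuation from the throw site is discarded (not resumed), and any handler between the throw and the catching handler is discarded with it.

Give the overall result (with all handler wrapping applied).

Answer: [3, 0, (0, 0)]

Step-by-step:
emit(3) @ H1 ⇒ out+=3
put(0) @ H0 ⇒ s:=0
emit(0) @ H1 ⇒ out+=0
H0 returns (0, 0)
H1 returns [3, 0, (0, 0)]
H2 returns [3, 0, (0, 0)]
= [3, 0, (0, 0)]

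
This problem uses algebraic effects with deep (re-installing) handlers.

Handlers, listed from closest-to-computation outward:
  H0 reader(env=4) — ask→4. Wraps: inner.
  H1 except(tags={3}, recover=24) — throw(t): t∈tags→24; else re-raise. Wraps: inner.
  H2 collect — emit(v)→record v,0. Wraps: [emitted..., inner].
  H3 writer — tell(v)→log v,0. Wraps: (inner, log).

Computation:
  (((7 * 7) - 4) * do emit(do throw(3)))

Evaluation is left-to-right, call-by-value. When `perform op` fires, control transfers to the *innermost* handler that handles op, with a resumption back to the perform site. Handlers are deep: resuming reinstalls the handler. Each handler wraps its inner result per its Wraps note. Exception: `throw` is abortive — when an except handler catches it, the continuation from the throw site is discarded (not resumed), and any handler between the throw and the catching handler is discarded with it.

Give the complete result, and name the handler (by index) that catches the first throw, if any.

Working:
throw(3) @ H1 caught ⇒ 24
H2 returns [24]
H3 returns ([24], ())
= ([24], ())

Answer: ([24], ()) ; first throw caught by: H1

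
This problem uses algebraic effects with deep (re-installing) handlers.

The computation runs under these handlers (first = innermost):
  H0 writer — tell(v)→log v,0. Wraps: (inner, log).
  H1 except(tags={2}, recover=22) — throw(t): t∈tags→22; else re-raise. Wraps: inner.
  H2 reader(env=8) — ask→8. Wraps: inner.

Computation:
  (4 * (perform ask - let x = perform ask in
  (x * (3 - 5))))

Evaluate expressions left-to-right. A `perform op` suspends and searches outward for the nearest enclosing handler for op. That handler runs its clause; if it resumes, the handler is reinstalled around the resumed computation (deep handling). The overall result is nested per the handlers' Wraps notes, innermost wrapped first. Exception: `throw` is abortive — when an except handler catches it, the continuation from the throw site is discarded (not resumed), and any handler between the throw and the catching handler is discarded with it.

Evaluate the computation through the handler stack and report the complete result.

Evaluation trace:
ask @ H2 ⇒ 8
ask @ H2 ⇒ 8
H0 returns (96, ())
H1 returns (96, ())
H2 returns (96, ())
= (96, ())

Answer: (96, ())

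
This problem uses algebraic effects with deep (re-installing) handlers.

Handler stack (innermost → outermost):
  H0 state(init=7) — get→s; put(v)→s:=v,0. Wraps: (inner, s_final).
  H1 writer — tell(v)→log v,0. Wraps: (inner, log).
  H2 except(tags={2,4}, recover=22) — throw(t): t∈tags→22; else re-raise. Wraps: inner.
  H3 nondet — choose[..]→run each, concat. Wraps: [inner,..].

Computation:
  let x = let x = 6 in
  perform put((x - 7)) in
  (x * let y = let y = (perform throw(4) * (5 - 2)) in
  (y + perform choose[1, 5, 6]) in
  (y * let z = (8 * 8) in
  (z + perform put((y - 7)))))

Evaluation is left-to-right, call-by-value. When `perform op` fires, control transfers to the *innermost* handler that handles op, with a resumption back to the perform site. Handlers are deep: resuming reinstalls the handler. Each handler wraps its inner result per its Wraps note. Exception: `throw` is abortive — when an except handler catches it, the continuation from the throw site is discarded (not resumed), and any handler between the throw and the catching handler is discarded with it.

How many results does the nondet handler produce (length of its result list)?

Answer: 1

Evaluation trace:
put(-1) @ H0 ⇒ s:=-1
throw(4) @ H2 caught ⇒ 22
H3 returns [22]
= [22]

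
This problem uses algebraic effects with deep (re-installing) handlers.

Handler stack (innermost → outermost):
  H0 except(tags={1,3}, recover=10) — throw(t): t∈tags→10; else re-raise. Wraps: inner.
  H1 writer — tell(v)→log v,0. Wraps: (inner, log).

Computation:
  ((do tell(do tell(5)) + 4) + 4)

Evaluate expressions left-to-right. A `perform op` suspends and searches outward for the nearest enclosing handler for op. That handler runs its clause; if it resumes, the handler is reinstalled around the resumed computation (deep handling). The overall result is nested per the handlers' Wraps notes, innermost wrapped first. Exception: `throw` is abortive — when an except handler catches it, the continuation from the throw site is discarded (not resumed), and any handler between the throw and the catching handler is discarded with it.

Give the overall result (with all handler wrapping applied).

Answer: (8, (5, 0))

Step-by-step:
tell(5) @ H1 ⇒ log+=5
tell(0) @ H1 ⇒ log+=0
H0 returns 8
H1 returns (8, (5, 0))
= (8, (5, 0))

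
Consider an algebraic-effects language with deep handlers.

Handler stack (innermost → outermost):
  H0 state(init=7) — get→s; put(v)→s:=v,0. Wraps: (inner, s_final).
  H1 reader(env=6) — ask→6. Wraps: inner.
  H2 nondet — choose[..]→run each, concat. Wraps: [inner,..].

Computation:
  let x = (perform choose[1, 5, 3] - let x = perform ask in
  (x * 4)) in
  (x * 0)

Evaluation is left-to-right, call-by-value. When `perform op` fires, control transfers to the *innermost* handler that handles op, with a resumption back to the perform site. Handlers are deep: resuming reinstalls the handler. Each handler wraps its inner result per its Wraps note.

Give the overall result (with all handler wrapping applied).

Answer: [(0, 7), (0, 7), (0, 7)]

Evaluation trace:
choose[1, 5, 3] @ H2
  branch[0] choose=1:
    ask @ H1 ⇒ 6
    H0 returns (0, 7)
    H1 returns (0, 7)
    H2 returns [(0, 7)]
  branch[1] choose=5:
    ask @ H1 ⇒ 6
    H0 returns (0, 7)
    H1 returns (0, 7)
    H2 returns [(0, 7)]
  branch[2] choose=3:
    ask @ H1 ⇒ 6
    H0 returns (0, 7)
    H1 returns (0, 7)
    H2 returns [(0, 7)]
= [(0, 7), (0, 7), (0, 7)]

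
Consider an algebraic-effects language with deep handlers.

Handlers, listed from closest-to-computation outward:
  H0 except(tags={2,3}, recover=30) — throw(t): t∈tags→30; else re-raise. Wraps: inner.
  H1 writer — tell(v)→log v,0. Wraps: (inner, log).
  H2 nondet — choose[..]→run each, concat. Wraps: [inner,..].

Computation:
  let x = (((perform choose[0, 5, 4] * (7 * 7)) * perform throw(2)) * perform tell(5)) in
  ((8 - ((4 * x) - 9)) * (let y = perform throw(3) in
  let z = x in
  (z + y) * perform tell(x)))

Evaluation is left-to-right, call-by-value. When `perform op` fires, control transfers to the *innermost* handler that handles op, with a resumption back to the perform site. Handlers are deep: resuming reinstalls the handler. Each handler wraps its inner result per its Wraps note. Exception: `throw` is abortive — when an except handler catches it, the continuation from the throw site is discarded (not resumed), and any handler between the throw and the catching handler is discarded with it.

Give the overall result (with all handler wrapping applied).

Answer: [(30, ()), (30, ()), (30, ())]

Evaluation trace:
choose[0, 5, 4] @ H2
  branch[0] choose=0:
    throw(2) @ H0 caught ⇒ 30
    H1 returns (30, ())
    H2 returns [(30, ())]
  branch[1] choose=5:
    throw(2) @ H0 caught ⇒ 30
    H1 returns (30, ())
    H2 returns [(30, ())]
  branch[2] choose=4:
    throw(2) @ H0 caught ⇒ 30
    H1 returns (30, ())
    H2 returns [(30, ())]
= [(30, ()), (30, ()), (30, ())]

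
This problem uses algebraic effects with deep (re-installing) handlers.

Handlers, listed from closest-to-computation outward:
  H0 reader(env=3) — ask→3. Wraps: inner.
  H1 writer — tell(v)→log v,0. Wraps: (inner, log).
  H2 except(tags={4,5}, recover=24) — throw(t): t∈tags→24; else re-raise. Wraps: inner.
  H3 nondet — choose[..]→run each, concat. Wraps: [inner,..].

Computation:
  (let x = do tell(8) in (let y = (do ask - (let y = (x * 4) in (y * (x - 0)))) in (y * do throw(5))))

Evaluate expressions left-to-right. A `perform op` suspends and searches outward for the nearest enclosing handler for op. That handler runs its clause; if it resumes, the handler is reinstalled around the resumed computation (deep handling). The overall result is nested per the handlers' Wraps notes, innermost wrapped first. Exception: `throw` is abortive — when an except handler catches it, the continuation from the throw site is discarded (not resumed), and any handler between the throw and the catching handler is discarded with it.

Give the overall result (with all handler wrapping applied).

Answer: [24]

Evaluation trace:
tell(8) @ H1 ⇒ log+=8
ask @ H0 ⇒ 3
throw(5) @ H2 caught ⇒ 24
H3 returns [24]
= [24]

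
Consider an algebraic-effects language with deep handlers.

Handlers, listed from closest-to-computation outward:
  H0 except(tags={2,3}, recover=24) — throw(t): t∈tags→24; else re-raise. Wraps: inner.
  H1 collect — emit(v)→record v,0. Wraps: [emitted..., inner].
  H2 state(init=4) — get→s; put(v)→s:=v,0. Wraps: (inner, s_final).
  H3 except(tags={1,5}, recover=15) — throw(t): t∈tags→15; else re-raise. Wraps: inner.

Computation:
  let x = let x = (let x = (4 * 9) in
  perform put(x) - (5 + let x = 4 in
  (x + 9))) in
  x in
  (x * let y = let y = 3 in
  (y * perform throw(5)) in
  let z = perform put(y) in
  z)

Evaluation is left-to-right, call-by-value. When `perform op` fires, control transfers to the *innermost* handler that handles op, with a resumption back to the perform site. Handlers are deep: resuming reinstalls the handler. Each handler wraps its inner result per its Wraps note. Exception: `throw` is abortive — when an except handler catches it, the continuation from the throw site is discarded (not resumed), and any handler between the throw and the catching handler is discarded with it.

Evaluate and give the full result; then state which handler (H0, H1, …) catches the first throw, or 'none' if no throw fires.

Answer: 15 ; first throw caught by: H3

Evaluation trace:
put(36) @ H2 ⇒ s:=36
throw(5) @ H0 re-raised
throw(5) @ H3 caught ⇒ 15
= 15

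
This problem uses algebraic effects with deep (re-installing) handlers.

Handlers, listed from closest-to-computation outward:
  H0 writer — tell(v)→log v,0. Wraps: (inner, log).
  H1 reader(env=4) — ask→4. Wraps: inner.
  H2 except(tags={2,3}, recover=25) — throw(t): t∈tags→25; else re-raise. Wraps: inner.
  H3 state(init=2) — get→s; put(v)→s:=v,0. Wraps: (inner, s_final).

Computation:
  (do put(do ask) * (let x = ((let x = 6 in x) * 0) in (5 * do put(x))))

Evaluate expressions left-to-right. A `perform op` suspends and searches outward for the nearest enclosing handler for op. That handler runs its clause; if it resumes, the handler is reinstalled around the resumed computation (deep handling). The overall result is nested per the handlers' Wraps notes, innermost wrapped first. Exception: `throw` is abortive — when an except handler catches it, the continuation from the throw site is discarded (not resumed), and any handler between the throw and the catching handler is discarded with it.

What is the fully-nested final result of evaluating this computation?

Answer: ((0, ()), 0)

Step-by-step:
ask @ H1 ⇒ 4
put(4) @ H3 ⇒ s:=4
put(0) @ H3 ⇒ s:=0
H0 returns (0, ())
H1 returns (0, ())
H2 returns (0, ())
H3 returns ((0, ()), 0)
= ((0, ()), 0)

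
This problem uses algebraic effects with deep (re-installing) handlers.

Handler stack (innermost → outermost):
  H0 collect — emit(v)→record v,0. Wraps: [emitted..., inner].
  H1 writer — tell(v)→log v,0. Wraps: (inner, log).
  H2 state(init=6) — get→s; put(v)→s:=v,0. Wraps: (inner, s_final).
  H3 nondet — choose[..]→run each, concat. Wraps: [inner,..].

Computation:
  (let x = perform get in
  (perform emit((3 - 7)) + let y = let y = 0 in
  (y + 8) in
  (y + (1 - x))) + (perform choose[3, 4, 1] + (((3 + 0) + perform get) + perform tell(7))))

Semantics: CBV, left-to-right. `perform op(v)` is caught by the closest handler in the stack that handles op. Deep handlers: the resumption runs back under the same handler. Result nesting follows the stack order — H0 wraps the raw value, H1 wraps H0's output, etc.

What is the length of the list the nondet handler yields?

Working:
get @ H2 ⇒ 6
emit(-4) @ H0 ⇒ out+=-4
choose[3, 4, 1] @ H3
  branch[0] choose=3:
    get @ H2 ⇒ 6
    tell(7) @ H1 ⇒ log+=7
    H0 returns [-4, 15]
    H1 returns ([-4, 15], (7))
    H2 returns (([-4, 15], (7)), 6)
    H3 returns [(([-4, 15], (7)), 6)]
  branch[1] choose=4:
    get @ H2 ⇒ 6
    tell(7) @ H1 ⇒ log+=7
    H0 returns [-4, 16]
    H1 returns ([-4, 16], (7))
    H2 returns (([-4, 16], (7)), 6)
    H3 returns [(([-4, 16], (7)), 6)]
  branch[2] choose=1:
    get @ H2 ⇒ 6
    tell(7) @ H1 ⇒ log+=7
    H0 returns [-4, 13]
    H1 returns ([-4, 13], (7))
    H2 returns (([-4, 13], (7)), 6)
    H3 returns [(([-4, 13], (7)), 6)]
= [(([-4, 15], (7)), 6), (([-4, 16], (7)), 6), (([-4, 13], (7)), 6)]

Answer: 3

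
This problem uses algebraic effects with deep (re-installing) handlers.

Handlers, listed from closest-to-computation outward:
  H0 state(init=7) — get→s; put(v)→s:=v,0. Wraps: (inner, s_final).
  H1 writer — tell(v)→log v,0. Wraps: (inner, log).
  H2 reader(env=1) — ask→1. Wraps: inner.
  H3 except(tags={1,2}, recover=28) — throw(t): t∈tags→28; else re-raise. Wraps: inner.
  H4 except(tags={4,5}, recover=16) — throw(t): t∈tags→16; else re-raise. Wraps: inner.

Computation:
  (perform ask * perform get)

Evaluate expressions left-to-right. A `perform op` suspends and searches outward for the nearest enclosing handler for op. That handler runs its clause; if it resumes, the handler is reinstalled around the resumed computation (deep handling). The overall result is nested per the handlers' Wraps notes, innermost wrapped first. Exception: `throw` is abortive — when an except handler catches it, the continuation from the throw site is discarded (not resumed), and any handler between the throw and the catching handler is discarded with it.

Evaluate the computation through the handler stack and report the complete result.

Answer: ((7, 7), ())

Evaluation trace:
ask @ H2 ⇒ 1
get @ H0 ⇒ 7
H0 returns (7, 7)
H1 returns ((7, 7), ())
H2 returns ((7, 7), ())
H3 returns ((7, 7), ())
H4 returns ((7, 7), ())
= ((7, 7), ())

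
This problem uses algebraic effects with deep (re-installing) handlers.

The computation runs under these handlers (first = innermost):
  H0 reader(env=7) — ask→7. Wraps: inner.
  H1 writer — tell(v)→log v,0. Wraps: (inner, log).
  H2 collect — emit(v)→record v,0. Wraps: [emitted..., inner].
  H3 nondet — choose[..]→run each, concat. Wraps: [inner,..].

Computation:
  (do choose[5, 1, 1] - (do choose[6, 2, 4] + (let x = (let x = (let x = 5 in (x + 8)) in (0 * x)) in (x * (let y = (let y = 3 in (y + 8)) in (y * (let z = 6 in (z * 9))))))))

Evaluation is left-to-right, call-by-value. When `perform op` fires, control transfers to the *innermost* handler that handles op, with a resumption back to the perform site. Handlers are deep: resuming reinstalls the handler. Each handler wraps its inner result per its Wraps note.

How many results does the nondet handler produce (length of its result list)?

Step-by-step:
choose[5, 1, 1] @ H3
  branch[0] choose=5:
    choose[6, 2, 4] @ H3
      branch[0] choose=6:
        H0 returns -1
        H1 returns (-1, ())
        H2 returns [(-1, ())]
        H3 returns [[(-1, ())]]
      branch[1] choose=2:
        H0 returns 3
        H1 returns (3, ())
        H2 returns [(3, ())]
        H3 returns [[(3, ())]]
      branch[2] choose=4:
        H0 returns 1
        H1 returns (1, ())
        H2 returns [(1, ())]
        H3 returns [[(1, ())]]
  branch[1] choose=1:
    choose[6, 2, 4] @ H3
      branch[0] choose=6:
        H0 returns -5
        H1 returns (-5, ())
        H2 returns [(-5, ())]
        H3 returns [[(-5, ())]]
      branch[1] choose=2:
        H0 returns -1
        H1 returns (-1, ())
        H2 returns [(-1, ())]
        H3 returns [[(-1, ())]]
      branch[2] choose=4:
        H0 returns -3
        H1 returns (-3, ())
        H2 returns [(-3, ())]
        H3 returns [[(-3, ())]]
  branch[2] choose=1:
    choose[6, 2, 4] @ H3
      branch[0] choose=6:
        H0 returns -5
        H1 returns (-5, ())
        H2 returns [(-5, ())]
        H3 returns [[(-5, ())]]
      branch[1] choose=2:
        H0 returns -1
        H1 returns (-1, ())
        H2 returns [(-1, ())]
        H3 returns [[(-1, ())]]
      branch[2] choose=4:
        H0 returns -3
        H1 returns (-3, ())
        H2 returns [(-3, ())]
        H3 returns [[(-3, ())]]
= [[(-1, ())], [(3, ())], [(1, ())], [(-5, ())], [(-1, ())], [(-3, ())], [(-5, ())], [(-1, ())], [(-3, ())]]

Answer: 9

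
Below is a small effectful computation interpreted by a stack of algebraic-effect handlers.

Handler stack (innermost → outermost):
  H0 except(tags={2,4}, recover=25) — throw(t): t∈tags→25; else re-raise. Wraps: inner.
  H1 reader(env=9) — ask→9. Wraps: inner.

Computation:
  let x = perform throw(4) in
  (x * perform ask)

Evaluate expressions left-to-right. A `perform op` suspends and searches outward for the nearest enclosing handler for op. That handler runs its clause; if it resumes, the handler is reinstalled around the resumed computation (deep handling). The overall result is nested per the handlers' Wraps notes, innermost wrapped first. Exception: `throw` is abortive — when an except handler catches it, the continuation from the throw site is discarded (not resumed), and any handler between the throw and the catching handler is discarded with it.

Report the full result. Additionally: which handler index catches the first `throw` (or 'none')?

Step-by-step:
throw(4) @ H0 caught ⇒ 25
H1 returns 25
= 25

Answer: 25 ; first throw caught by: H0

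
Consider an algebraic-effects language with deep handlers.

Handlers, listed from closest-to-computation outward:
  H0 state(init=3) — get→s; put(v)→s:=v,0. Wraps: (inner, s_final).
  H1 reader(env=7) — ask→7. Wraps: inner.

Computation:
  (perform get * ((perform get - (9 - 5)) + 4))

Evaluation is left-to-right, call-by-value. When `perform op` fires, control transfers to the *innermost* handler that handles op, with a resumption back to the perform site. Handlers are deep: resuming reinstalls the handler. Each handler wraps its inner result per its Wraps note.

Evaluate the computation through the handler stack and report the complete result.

Step-by-step:
get @ H0 ⇒ 3
get @ H0 ⇒ 3
H0 returns (9, 3)
H1 returns (9, 3)
= (9, 3)

Answer: (9, 3)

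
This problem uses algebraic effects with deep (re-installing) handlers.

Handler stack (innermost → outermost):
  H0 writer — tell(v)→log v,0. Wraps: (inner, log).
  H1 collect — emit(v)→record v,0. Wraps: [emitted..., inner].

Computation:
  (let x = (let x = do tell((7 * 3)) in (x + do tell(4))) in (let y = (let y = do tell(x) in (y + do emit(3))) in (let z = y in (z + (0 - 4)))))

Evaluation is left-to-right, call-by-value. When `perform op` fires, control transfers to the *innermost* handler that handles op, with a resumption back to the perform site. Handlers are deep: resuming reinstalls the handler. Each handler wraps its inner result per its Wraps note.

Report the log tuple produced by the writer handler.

Working:
tell(21) @ H0 ⇒ log+=21
tell(4) @ H0 ⇒ log+=4
tell(0) @ H0 ⇒ log+=0
emit(3) @ H1 ⇒ out+=3
H0 returns (-4, (21, 4, 0))
H1 returns [3, (-4, (21, 4, 0))]
= [3, (-4, (21, 4, 0))]

Answer: (21, 4, 0)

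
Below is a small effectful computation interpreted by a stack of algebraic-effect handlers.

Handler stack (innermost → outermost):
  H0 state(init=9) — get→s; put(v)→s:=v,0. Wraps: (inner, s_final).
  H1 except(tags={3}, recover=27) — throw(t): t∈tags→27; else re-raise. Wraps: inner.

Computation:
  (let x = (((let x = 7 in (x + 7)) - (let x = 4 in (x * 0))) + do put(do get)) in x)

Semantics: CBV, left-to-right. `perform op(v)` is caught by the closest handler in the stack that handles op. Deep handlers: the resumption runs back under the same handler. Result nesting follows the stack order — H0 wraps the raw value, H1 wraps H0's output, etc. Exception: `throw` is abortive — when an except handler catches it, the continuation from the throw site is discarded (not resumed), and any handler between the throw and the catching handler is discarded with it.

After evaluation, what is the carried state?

Answer: 9

Working:
get @ H0 ⇒ 9
put(9) @ H0 ⇒ s:=9
H0 returns (14, 9)
H1 returns (14, 9)
= (14, 9)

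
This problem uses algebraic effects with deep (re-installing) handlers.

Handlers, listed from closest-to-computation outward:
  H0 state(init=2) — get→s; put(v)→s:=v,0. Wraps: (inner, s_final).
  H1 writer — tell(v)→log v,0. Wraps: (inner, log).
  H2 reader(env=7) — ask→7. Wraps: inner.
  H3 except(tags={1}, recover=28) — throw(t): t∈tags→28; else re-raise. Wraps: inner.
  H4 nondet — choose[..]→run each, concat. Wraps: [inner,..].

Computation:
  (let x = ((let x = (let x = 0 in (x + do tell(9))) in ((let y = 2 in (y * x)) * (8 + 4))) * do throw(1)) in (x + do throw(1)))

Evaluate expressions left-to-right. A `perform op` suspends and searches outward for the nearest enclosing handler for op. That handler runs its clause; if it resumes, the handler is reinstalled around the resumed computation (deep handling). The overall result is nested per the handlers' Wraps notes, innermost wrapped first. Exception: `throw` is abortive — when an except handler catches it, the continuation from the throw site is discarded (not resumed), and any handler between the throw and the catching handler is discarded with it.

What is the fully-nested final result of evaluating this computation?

Answer: [28]

Step-by-step:
tell(9) @ H1 ⇒ log+=9
throw(1) @ H3 caught ⇒ 28
H4 returns [28]
= [28]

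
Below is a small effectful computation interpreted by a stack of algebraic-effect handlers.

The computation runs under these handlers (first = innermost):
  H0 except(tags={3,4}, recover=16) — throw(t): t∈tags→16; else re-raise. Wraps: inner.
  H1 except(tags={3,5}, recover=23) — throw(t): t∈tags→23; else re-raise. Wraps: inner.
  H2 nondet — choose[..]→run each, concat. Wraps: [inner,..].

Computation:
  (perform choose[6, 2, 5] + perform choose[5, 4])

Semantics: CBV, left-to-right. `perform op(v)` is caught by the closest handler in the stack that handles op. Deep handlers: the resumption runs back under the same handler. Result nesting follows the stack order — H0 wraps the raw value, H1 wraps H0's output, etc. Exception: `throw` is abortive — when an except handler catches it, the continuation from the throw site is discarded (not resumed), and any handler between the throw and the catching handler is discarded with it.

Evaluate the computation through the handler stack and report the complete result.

Step-by-step:
choose[6, 2, 5] @ H2
  branch[0] choose=6:
    choose[5, 4] @ H2
      branch[0] choose=5:
        H0 returns 11
        H1 returns 11
        H2 returns [11]
      branch[1] choose=4:
        H0 returns 10
        H1 returns 10
        H2 returns [10]
  branch[1] choose=2:
    choose[5, 4] @ H2
      branch[0] choose=5:
        H0 returns 7
        H1 returns 7
        H2 returns [7]
      branch[1] choose=4:
        H0 returns 6
        H1 returns 6
        H2 returns [6]
  branch[2] choose=5:
    choose[5, 4] @ H2
      branch[0] choose=5:
        H0 returns 10
        H1 returns 10
        H2 returns [10]
      branch[1] choose=4:
        H0 returns 9
        H1 returns 9
        H2 returns [9]
= [11, 10, 7, 6, 10, 9]

Answer: [11, 10, 7, 6, 10, 9]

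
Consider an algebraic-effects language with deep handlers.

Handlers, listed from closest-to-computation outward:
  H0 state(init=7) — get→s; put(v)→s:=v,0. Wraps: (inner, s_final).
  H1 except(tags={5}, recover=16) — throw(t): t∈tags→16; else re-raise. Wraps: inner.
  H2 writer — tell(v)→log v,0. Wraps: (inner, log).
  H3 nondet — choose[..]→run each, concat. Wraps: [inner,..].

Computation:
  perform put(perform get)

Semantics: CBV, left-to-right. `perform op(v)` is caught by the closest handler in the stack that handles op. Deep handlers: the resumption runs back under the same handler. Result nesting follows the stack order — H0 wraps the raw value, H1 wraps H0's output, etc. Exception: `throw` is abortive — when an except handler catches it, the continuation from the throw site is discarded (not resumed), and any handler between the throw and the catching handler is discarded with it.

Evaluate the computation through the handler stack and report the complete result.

Answer: [((0, 7), ())]

Working:
get @ H0 ⇒ 7
put(7) @ H0 ⇒ s:=7
H0 returns (0, 7)
H1 returns (0, 7)
H2 returns ((0, 7), ())
H3 returns [((0, 7), ())]
= [((0, 7), ())]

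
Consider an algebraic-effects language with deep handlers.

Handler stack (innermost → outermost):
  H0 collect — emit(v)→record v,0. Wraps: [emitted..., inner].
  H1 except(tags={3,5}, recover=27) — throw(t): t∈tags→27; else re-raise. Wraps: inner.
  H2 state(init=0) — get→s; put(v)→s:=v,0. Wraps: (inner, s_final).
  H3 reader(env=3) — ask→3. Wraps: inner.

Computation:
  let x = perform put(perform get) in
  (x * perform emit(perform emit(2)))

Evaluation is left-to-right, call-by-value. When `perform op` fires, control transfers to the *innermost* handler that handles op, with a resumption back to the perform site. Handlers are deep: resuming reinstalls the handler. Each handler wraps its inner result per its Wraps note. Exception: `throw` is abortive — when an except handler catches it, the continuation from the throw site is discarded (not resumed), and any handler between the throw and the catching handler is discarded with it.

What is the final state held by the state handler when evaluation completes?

Answer: 0

Evaluation trace:
get @ H2 ⇒ 0
put(0) @ H2 ⇒ s:=0
emit(2) @ H0 ⇒ out+=2
emit(0) @ H0 ⇒ out+=0
H0 returns [2, 0, 0]
H1 returns [2, 0, 0]
H2 returns ([2, 0, 0], 0)
H3 returns ([2, 0, 0], 0)
= ([2, 0, 0], 0)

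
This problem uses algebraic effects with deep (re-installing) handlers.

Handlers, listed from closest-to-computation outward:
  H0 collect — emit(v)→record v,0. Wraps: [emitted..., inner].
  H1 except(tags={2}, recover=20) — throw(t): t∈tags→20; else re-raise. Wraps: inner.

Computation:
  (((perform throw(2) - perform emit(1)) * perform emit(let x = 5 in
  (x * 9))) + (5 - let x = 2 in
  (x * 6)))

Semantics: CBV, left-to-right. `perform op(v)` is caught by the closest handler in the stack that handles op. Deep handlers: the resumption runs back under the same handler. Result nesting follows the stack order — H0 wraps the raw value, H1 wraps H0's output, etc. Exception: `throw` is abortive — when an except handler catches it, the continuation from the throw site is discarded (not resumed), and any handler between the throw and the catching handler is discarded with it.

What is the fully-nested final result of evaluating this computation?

Answer: 20

Step-by-step:
throw(2) @ H1 caught ⇒ 20
= 20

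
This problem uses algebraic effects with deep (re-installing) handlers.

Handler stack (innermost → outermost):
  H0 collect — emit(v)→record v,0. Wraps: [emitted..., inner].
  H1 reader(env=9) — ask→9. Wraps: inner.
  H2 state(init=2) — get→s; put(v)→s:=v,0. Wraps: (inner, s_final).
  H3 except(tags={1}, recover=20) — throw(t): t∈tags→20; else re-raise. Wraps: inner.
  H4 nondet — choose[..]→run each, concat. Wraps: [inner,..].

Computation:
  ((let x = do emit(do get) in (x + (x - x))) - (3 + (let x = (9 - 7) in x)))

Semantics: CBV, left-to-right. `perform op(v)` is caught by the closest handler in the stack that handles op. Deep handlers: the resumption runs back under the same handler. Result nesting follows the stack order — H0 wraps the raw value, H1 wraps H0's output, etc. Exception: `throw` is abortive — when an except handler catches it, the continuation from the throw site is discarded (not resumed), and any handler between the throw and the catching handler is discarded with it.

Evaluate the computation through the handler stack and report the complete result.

Answer: [([2, -5], 2)]

Working:
get @ H2 ⇒ 2
emit(2) @ H0 ⇒ out+=2
H0 returns [2, -5]
H1 returns [2, -5]
H2 returns ([2, -5], 2)
H3 returns ([2, -5], 2)
H4 returns [([2, -5], 2)]
= [([2, -5], 2)]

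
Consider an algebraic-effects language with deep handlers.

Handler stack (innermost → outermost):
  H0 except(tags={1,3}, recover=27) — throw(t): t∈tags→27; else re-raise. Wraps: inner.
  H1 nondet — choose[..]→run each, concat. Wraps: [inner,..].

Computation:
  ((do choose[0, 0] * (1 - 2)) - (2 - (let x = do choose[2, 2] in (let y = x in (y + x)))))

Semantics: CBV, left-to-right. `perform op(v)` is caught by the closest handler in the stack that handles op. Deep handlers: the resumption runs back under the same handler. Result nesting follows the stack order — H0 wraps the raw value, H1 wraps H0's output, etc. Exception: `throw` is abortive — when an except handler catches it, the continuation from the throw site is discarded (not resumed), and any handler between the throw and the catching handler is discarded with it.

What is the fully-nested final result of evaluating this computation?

Working:
choose[0, 0] @ H1
  branch[0] choose=0:
    choose[2, 2] @ H1
      branch[0] choose=2:
        H0 returns 2
        H1 returns [2]
      branch[1] choose=2:
        H0 returns 2
        H1 returns [2]
  branch[1] choose=0:
    choose[2, 2] @ H1
      branch[0] choose=2:
        H0 returns 2
        H1 returns [2]
      branch[1] choose=2:
        H0 returns 2
        H1 returns [2]
= [2, 2, 2, 2]

Answer: [2, 2, 2, 2]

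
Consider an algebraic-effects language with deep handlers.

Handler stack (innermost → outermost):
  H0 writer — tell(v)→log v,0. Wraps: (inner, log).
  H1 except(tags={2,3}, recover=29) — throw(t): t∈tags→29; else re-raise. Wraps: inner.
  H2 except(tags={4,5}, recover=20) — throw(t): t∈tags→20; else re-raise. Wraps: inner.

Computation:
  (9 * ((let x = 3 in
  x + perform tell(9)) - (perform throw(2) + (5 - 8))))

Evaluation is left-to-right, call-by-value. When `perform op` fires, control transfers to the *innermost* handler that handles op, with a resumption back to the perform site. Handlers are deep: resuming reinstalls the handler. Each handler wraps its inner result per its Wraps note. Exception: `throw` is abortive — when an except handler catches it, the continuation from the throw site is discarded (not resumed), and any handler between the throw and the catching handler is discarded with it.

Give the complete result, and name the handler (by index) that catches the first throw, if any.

Answer: 29 ; first throw caught by: H1

Step-by-step:
tell(9) @ H0 ⇒ log+=9
throw(2) @ H1 caught ⇒ 29
H2 returns 29
= 29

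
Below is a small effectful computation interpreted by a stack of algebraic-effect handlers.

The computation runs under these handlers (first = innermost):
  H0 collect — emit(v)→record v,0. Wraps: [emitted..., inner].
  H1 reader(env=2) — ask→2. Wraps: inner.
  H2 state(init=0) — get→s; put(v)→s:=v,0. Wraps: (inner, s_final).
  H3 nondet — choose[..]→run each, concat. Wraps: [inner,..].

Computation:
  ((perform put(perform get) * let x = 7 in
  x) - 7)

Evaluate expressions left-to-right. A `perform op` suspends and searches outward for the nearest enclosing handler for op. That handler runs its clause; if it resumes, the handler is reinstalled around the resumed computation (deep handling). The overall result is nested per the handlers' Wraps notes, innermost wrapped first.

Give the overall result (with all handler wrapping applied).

Answer: [([-7], 0)]

Working:
get @ H2 ⇒ 0
put(0) @ H2 ⇒ s:=0
H0 returns [-7]
H1 returns [-7]
H2 returns ([-7], 0)
H3 returns [([-7], 0)]
= [([-7], 0)]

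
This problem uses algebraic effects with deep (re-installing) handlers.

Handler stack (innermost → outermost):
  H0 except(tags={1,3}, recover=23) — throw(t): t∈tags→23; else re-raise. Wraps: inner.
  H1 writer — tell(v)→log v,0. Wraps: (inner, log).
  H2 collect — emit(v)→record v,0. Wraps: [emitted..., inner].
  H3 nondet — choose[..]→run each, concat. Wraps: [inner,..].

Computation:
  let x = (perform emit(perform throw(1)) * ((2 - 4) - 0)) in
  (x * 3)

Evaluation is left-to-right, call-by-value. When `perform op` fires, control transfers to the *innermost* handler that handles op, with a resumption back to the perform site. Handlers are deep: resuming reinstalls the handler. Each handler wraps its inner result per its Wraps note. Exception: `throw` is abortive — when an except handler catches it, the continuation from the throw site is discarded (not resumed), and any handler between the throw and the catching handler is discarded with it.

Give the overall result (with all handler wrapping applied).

Answer: [[(23, ())]]

Step-by-step:
throw(1) @ H0 caught ⇒ 23
H1 returns (23, ())
H2 returns [(23, ())]
H3 returns [[(23, ())]]
= [[(23, ())]]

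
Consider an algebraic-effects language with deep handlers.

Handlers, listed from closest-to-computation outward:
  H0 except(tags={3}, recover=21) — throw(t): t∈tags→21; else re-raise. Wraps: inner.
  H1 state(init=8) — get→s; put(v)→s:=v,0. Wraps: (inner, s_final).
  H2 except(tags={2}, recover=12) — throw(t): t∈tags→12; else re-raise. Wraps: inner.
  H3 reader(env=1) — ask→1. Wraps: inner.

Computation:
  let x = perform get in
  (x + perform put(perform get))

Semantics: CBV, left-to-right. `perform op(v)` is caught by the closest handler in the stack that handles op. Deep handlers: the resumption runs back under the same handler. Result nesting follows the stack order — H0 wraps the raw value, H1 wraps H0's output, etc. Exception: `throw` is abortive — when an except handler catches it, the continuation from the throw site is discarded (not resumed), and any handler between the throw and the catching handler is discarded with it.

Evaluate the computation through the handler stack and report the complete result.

Working:
get @ H1 ⇒ 8
get @ H1 ⇒ 8
put(8) @ H1 ⇒ s:=8
H0 returns 8
H1 returns (8, 8)
H2 returns (8, 8)
H3 returns (8, 8)
= (8, 8)

Answer: (8, 8)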